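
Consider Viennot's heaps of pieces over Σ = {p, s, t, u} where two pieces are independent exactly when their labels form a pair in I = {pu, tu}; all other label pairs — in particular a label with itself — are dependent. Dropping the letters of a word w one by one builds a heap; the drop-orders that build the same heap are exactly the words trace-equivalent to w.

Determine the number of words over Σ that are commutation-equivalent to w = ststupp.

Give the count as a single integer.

4

0(s) covers ∅
1(t) covers 0:s
2(s) covers 1:t
3(t) covers 2:s
4(u) covers 2:s
5(p) covers 3:t
6(p) covers 5:p
floor of heap: 0:s
completions by unplaced set U, small U first (add the entries for U minus each lowest piece of U):
  |U|=1: {4}:1  {6}:1
  |U|=2: {4,6}:2  {5,6}:1
  |U|=3: {3,5,6}:1  {4,5,6}:3
  |U|=4: {3,4,5,6}:4
  |U|=5: {2,3,4,5,6}:4
  start at 0(s): 4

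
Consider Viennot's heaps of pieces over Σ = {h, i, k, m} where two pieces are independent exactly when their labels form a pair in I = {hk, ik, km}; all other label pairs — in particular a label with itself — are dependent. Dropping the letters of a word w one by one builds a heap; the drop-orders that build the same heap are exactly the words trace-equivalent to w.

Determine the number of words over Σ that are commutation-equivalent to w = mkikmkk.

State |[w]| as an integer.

#0=m has no predecessor
#1=k has no predecessor
#2=i depends on [0:m]
#3=k depends on [1:k]
#4=m depends on [2:i]
#5=k depends on [3:k]
#6=k depends on [5:k]
sources: [0:m, 1:k]
N(rest) = Σ N(rest − s) over sources s of rest; N(one piece) = 1:
  size 1 → [4]=1  [6]=1
  size 2 → [2,4]=1  [4,6]=2  [5,6]=1
  size 3 → [0,2,4]=1  [2,4,6]=3  [3,5,6]=1  [4,5,6]=3
  size 4 → [0,2,4,6]=4  [1,3,5,6]=1  [2,4,5,6]=6  [3,4,5,6]=4
  size 5 → [0,2,4,5,6]=10  [1,3,4,5,6]=5  [2,3,4,5,6]=10
  first=0(m) contributes 15
  first=1(k) contributes 20
|[w]| = 35

35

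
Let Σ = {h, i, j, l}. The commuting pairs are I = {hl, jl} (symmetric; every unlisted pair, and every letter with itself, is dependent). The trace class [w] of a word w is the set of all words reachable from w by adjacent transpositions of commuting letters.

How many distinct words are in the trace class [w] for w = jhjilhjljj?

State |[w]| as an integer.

15

piece 0:j — minimal
piece 1:h rests on {0:j}
piece 2:j rests on {1:h}
piece 3:i rests on {2:j}
piece 4:l rests on {3:i}
piece 5:h rests on {3:i}
piece 6:j rests on {5:h}
piece 7:l rests on {4:l}
piece 8:j rests on {6:j}
piece 9:j rests on {8:j}
minimal pieces: {0:j}
ways to finish when only these pieces remain (= sum over removing one remaining piece with nothing left below it):
  1 left: {7}→1  {9}→1
  2 left: {4,7}→1  {7,9}→2  {8,9}→1
  3 left: {4,7,9}→3  {6,8,9}→1  {7,8,9}→3
  4 left: {4,7,8,9}→6  {5,6,8,9}→1  {6,7,8,9}→4
  5 left: {4,6,7,8,9}→10  {5,6,7,8,9}→5
  6 left: {4,5,6,7,8,9}→15
  7 left: {3,4,5,6,7,8,9}→15
  8 left: {2,3,4,5,6,7,8,9}→15
  placing 0:j first → 15 extensions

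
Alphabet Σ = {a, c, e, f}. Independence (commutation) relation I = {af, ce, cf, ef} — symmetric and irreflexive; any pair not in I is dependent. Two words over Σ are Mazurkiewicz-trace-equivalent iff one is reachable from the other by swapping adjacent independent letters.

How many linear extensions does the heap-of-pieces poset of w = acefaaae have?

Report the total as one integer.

16

#0=a has no predecessor
#1=c depends on [0:a]
#2=e depends on [0:a]
#3=f has no predecessor
#4=a depends on [1:c, 2:e]
#5=a depends on [4:a]
#6=a depends on [5:a]
#7=e depends on [6:a]
sources: [0:a, 3:f]
N(rest) = Σ N(rest − s) over sources s of rest; N(one piece) = 1:
  size 1 → [3]=1  [7]=1
  size 2 → [3,7]=2  [6,7]=1
  size 3 → [3,6,7]=3  [5,6,7]=1
  size 4 → [3,5,6,7]=4  [4,5,6,7]=1
  size 5 → [1,4,5,6,7]=1  [2,4,5,6,7]=1  [3,4,5,6,7]=5
  size 6 → [1,2,4,5,6,7]=2  [1,3,4,5,6,7]=6  [2,3,4,5,6,7]=6
  first=0(a) contributes 14
  first=3(f) contributes 2
|[w]| = 16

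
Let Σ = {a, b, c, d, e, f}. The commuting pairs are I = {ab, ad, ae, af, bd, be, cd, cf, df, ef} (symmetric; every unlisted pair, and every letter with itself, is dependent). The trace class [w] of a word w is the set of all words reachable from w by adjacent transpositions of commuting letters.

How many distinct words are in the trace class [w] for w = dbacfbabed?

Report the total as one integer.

1180

#0=d has no predecessor
#1=b has no predecessor
#2=a has no predecessor
#3=c depends on [1:b, 2:a]
#4=f depends on [1:b]
#5=b depends on [3:c, 4:f]
#6=a depends on [3:c]
#7=b depends on [5:b]
#8=e depends on [0:d, 3:c]
#9=d depends on [8:e]
sources: [0:d, 1:b, 2:a]
N(rest) = Σ N(rest − s) over sources s of rest; N(one piece) = 1:
  size 1 → [6]=1  [7]=1  [9]=1
  size 2 → [5,7]=1  [6,7]=2  [6,9]=2  [7,9]=2  [8,9]=1
  size 3 → [0,8,9]=1  [4,5,7]=1  [5,6,7]=3  [5,7,9]=3  [6,7,9]=6  [6,8,9]=3  [7,8,9]=3
  size 4 → [0,6,8,9]=4  [0,7,8,9]=4  [4,5,6,7]=4  [4,5,7,9]=4  [5,6,7,9]=12  [5,7,8,9]=6  [6,7,8,9]=12
  size 5 → [0,5,7,8,9]=10  [0,6,7,8,9]=20  [4,5,6,7,9]=20  [4,5,7,8,9]=10  [5,6,7,8,9]=30
  size 6 → [0,4,5,7,8,9]=20  [0,5,6,7,8,9]=60  [3,5,6,7,8,9]=30  [4,5,6,7,8,9]=60
  size 7 → [0,3,5,6,7,8,9]=90  [0,4,5,6,7,8,9]=140  [2,3,5,6,7,8,9]=30  [3,4,5,6,7,8,9]=90
  size 8 → [0,2,3,5,6,7,8,9]=120  [0,3,4,5,6,7,8,9]=320  [1,3,4,5,6,7,8,9]=90  [2,3,4,5,6,7,8,9]=120
  first=0(d) contributes 210
  first=1(b) contributes 560
  first=2(a) contributes 410
|[w]| = 1180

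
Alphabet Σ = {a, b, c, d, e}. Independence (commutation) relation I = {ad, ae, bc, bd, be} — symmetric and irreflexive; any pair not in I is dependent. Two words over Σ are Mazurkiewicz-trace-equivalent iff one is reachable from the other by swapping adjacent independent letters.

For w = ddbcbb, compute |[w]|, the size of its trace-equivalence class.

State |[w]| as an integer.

20

drop 0:d onto floor
drop 1:d onto {0:d}
drop 2:b onto floor
drop 3:c onto {1:d}
drop 4:b onto {2:b}
drop 5:b onto {4:b}
ground layer = {0:d, 2:b}
drop-orders for the pieces not yet dropped (sum over which currently-grounded one goes next):
  1 to go: {3} 1  {5} 1
  2 to go: {1,3} 1  {3,5} 2  {4,5} 1
  3 to go: {0,1,3} 1  {1,3,5} 3  {2,4,5} 1  {3,4,5} 3
  4 to go: {0,1,3,5} 4  {1,3,4,5} 6  {2,3,4,5} 4
  if 0:d drops first: 10 orders
  if 2:b drops first: 10 orders
heap linearizations: 20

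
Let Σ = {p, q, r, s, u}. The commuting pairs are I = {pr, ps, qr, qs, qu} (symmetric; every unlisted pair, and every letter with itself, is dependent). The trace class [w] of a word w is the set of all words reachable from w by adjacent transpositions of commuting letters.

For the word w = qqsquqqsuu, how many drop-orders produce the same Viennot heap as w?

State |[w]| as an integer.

0(q) covers ∅
1(q) covers 0:q
2(s) covers ∅
3(q) covers 1:q
4(u) covers 2:s
5(q) covers 3:q
6(q) covers 5:q
7(s) covers 4:u
8(u) covers 7:s
9(u) covers 8:u
floor of heap: 0:q, 2:s
completions by unplaced set U, small U first (add the entries for U minus each lowest piece of U):
  |U|=1: {6}:1  {9}:1
  |U|=2: {5,6}:1  {6,9}:2  {8,9}:1
  |U|=3: {3,5,6}:1  {5,6,9}:3  {6,8,9}:3  {7,8,9}:1
  |U|=4: {1,3,5,6}:1  {3,5,6,9}:4  {4,7,8,9}:1  {5,6,8,9}:6  {6,7,8,9}:4
  |U|=5: {0,1,3,5,6}:1  {1,3,5,6,9}:5  {2,4,7,8,9}:1  {3,5,6,8,9}:10  {4,6,7,8,9}:5  {5,6,7,8,9}:10
  |U|=6: {0,1,3,5,6,9}:6  {1,3,5,6,8,9}:15  {2,4,6,7,8,9}:6  {3,5,6,7,8,9}:20  {4,5,6,7,8,9}:15
  |U|=7: {0,1,3,5,6,8,9}:21  {1,3,5,6,7,8,9}:35  {2,4,5,6,7,8,9}:21  {3,4,5,6,7,8,9}:35
  |U|=8: {0,1,3,5,6,7,8,9}:56  {1,3,4,5,6,7,8,9}:70  {2,3,4,5,6,7,8,9}:56
  start at 0(q): 126
  start at 2(s): 126
sum over floor = 252

252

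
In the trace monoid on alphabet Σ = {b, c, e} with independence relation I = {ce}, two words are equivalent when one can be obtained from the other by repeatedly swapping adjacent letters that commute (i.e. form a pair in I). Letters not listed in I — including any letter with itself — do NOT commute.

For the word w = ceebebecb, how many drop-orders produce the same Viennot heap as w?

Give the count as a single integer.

0(c) covers ∅
1(e) covers ∅
2(e) covers 1:e
3(b) covers 0:c, 2:e
4(e) covers 3:b
5(b) covers 4:e
6(e) covers 5:b
7(c) covers 5:b
8(b) covers 6:e, 7:c
floor of heap: 0:c, 1:e
completions by unplaced set U, small U first (add the entries for U minus each lowest piece of U):
  |U|=1: {8}:1
  |U|=2: {6,8}:1  {7,8}:1
  |U|=3: {6,7,8}:2
  |U|=4: {5,6,7,8}:2
  |U|=5: {4,5,6,7,8}:2
  |U|=6: {3,4,5,6,7,8}:2
  |U|=7: {0,3,4,5,6,7,8}:2  {2,3,4,5,6,7,8}:2
  start at 0(c): 2
  start at 1(e): 4
sum over floor = 6

6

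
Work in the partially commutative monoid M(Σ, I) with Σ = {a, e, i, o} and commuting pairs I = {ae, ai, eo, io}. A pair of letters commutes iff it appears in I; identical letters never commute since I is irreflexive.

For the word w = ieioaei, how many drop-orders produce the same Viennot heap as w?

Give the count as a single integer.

21

#0=i has no predecessor
#1=e depends on [0:i]
#2=i depends on [1:e]
#3=o has no predecessor
#4=a depends on [3:o]
#5=e depends on [2:i]
#6=i depends on [5:e]
sources: [0:i, 3:o]
N(rest) = Σ N(rest − s) over sources s of rest; N(one piece) = 1:
  size 1 → [4]=1  [6]=1
  size 2 → [3,4]=1  [4,6]=2  [5,6]=1
  size 3 → [2,5,6]=1  [3,4,6]=3  [4,5,6]=3
  size 4 → [1,2,5,6]=1  [2,4,5,6]=4  [3,4,5,6]=6
  size 5 → [0,1,2,5,6]=1  [1,2,4,5,6]=5  [2,3,4,5,6]=10
  first=0(i) contributes 15
  first=3(o) contributes 6
|[w]| = 21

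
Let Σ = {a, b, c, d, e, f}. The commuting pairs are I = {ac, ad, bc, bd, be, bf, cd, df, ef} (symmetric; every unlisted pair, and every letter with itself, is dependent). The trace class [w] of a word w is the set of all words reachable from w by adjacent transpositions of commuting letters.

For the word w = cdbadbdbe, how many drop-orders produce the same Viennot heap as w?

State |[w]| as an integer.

piece 0:c — minimal
piece 1:d — minimal
piece 2:b — minimal
piece 3:a rests on {2:b}
piece 4:d rests on {1:d}
piece 5:b rests on {3:a}
piece 6:d rests on {4:d}
piece 7:b rests on {5:b}
piece 8:e rests on {0:c, 3:a, 6:d}
minimal pieces: {0:c, 1:d, 2:b}
ways to finish when only these pieces remain (= sum over removing one remaining piece with nothing left below it):
  1 left: {7}→1  {8}→1
  2 left: {0,8}→1  {5,7}→1  {6,8}→1  {7,8}→2
  3 left: {0,6,8}→2  {0,7,8}→3  {4,6,8}→1  {5,7,8}→3  {6,7,8}→3
  4 left: {0,4,6,8}→3  {0,5,7,8}→6  {0,6,7,8}→8  {1,4,6,8}→1  {3,5,7,8}→3  {4,6,7,8}→4  {5,6,7,8}→6
  5 left: {0,1,4,6,8}→4  {0,3,5,7,8}→9  {0,4,6,7,8}→15  {0,5,6,7,8}→20  {1,4,6,7,8}→5  {2,3,5,7,8}→3  {3,5,6,7,8}→9  {4,5,6,7,8}→10
  6 left: {0,1,4,6,7,8}→24  {0,2,3,5,7,8}→12  {0,3,5,6,7,8}→38  {0,4,5,6,7,8}→45  {1,4,5,6,7,8}→15  {2,3,5,6,7,8}→12  {3,4,5,6,7,8}→19
  7 left: {0,1,4,5,6,7,8}→84  {0,2,3,5,6,7,8}→62  {0,3,4,5,6,7,8}→102  {1,3,4,5,6,7,8}→34  {2,3,4,5,6,7,8}→31
  placing 0:c first → 65 extensions
  placing 1:d first → 195 extensions
  placing 2:b first → 220 extensions
total linear extensions = 480

480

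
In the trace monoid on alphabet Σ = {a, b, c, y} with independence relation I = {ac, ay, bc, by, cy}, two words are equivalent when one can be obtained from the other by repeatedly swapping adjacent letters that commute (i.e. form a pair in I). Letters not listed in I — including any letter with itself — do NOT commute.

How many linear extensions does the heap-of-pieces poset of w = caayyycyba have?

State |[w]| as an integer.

3150

#0=c has no predecessor
#1=a has no predecessor
#2=a depends on [1:a]
#3=y has no predecessor
#4=y depends on [3:y]
#5=y depends on [4:y]
#6=c depends on [0:c]
#7=y depends on [5:y]
#8=b depends on [2:a]
#9=a depends on [8:b]
sources: [0:c, 1:a, 3:y]
N(rest) = Σ N(rest − s) over sources s of rest; N(one piece) = 1:
  size 1 → [6]=1  [7]=1  [9]=1
  size 2 → [0,6]=1  [5,7]=1  [6,7]=2  [6,9]=2  [7,9]=2  [8,9]=1
  size 3 → [0,6,7]=3  [0,6,9]=3  [2,8,9]=1  [4,5,7]=1  [5,6,7]=3  [5,7,9]=3  [6,7,9]=6  [6,8,9]=3  [7,8,9]=3
  size 4 → [0,5,6,7]=6  [0,6,7,9]=12  [0,6,8,9]=6  [1,2,8,9]=1  [2,6,8,9]=4  [2,7,8,9]=4  [3,4,5,7]=1  [4,5,6,7]=4  [4,5,7,9]=4  [5,6,7,9]=12  [5,7,8,9]=6  [6,7,8,9]=12
  size 5 → [0,2,6,8,9]=10  [0,4,5,6,7]=10  [0,5,6,7,9]=30  [0,6,7,8,9]=30  [1,2,6,8,9]=5  [1,2,7,8,9]=5  [2,5,7,8,9]=10  [2,6,7,8,9]=20  [3,4,5,6,7]=5  [3,4,5,7,9]=5  [4,5,6,7,9]=20  [4,5,7,8,9]=10  [5,6,7,8,9]=30
  size 6 → [0,1,2,6,8,9]=15  [0,2,6,7,8,9]=60  [0,3,4,5,6,7]=15  [0,4,5,6,7,9]=60  [0,5,6,7,8,9]=90  [1,2,5,7,8,9]=15  [1,2,6,7,8,9]=30  [2,4,5,7,8,9]=20  [2,5,6,7,8,9]=60  [3,4,5,6,7,9]=30  [3,4,5,7,8,9]=15  [4,5,6,7,8,9]=60
  size 7 → [0,1,2,6,7,8,9]=105  [0,2,5,6,7,8,9]=210  [0,3,4,5,6,7,9]=105  [0,4,5,6,7,8,9]=210  [1,2,4,5,7,8,9]=35  [1,2,5,6,7,8,9]=105  [2,3,4,5,7,8,9]=35  [2,4,5,6,7,8,9]=140  [3,4,5,6,7,8,9]=105
  size 8 → [0,1,2,5,6,7,8,9]=420  [0,2,4,5,6,7,8,9]=560  [0,3,4,5,6,7,8,9]=420  [1,2,3,4,5,7,8,9]=70  [1,2,4,5,6,7,8,9]=280  [2,3,4,5,6,7,8,9]=280
  first=0(c) contributes 630
  first=1(a) contributes 1260
  first=3(y) contributes 1260
|[w]| = 3150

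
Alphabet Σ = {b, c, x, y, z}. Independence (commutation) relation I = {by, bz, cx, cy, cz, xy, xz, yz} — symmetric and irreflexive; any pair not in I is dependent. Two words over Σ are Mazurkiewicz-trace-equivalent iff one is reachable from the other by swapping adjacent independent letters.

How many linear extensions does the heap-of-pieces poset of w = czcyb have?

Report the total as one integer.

piece 0:c — minimal
piece 1:z — minimal
piece 2:c rests on {0:c}
piece 3:y — minimal
piece 4:b rests on {2:c}
minimal pieces: {0:c, 1:z, 3:y}
ways to finish when only these pieces remain (= sum over removing one remaining piece with nothing left below it):
  1 left: {1}→1  {3}→1  {4}→1
  2 left: {1,3}→2  {1,4}→2  {2,4}→1  {3,4}→2
  3 left: {0,2,4}→1  {1,2,4}→3  {1,3,4}→6  {2,3,4}→3
  placing 0:c first → 12 extensions
  placing 1:z first → 4 extensions
  placing 3:y first → 4 extensions
total linear extensions = 20

20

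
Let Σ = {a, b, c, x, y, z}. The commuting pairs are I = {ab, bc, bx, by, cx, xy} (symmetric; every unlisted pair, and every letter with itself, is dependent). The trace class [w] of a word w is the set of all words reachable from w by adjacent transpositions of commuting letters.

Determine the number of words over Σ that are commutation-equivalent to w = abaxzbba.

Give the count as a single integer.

drop 0:a onto floor
drop 1:b onto floor
drop 2:a onto {0:a}
drop 3:x onto {2:a}
drop 4:z onto {1:b, 3:x}
drop 5:b onto {4:z}
drop 6:b onto {5:b}
drop 7:a onto {4:z}
ground layer = {0:a, 1:b}
drop-orders for the pieces not yet dropped (sum over which currently-grounded one goes next):
  1 to go: {6} 1  {7} 1
  2 to go: {5,6} 1  {6,7} 2
  3 to go: {5,6,7} 3
  4 to go: {4,5,6,7} 3
  5 to go: {1,4,5,6,7} 3  {3,4,5,6,7} 3
  6 to go: {1,3,4,5,6,7} 6  {2,3,4,5,6,7} 3
  if 0:a drops first: 9 orders
  if 1:b drops first: 3 orders
heap linearizations: 12

12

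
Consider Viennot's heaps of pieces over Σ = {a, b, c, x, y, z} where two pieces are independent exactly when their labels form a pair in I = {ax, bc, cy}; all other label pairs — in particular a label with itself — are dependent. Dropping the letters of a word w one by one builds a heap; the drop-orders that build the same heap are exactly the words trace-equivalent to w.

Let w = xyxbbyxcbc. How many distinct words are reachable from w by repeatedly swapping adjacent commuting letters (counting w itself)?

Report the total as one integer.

3

drop 0:x onto floor
drop 1:y onto {0:x}
drop 2:x onto {1:y}
drop 3:b onto {2:x}
drop 4:b onto {3:b}
drop 5:y onto {4:b}
drop 6:x onto {5:y}
drop 7:c onto {6:x}
drop 8:b onto {6:x}
drop 9:c onto {7:c}
ground layer = {0:x}
drop-orders for the pieces not yet dropped (sum over which currently-grounded one goes next):
  1 to go: {8} 1  {9} 1
  2 to go: {7,9} 1  {8,9} 2
  3 to go: {7,8,9} 3
  4 to go: {6,7,8,9} 3
  5 to go: {5,6,7,8,9} 3
  6 to go: {4,5,6,7,8,9} 3
  7 to go: {3,4,5,6,7,8,9} 3
  8 to go: {2,3,4,5,6,7,8,9} 3
  if 0:x drops first: 3 orders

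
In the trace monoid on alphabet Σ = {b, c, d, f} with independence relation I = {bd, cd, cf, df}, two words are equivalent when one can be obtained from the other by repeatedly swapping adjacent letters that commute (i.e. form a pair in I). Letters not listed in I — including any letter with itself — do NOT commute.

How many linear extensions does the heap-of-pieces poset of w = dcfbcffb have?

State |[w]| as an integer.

drop 0:d onto floor
drop 1:c onto floor
drop 2:f onto floor
drop 3:b onto {1:c, 2:f}
drop 4:c onto {3:b}
drop 5:f onto {3:b}
drop 6:f onto {5:f}
drop 7:b onto {4:c, 6:f}
ground layer = {0:d, 1:c, 2:f}
drop-orders for the pieces not yet dropped (sum over which currently-grounded one goes next):
  1 to go: {0} 1  {7} 1
  2 to go: {0,7} 2  {4,7} 1  {6,7} 1
  3 to go: {0,4,7} 3  {0,6,7} 3  {4,6,7} 2  {5,6,7} 1
  4 to go: {0,4,6,7} 8  {0,5,6,7} 4  {4,5,6,7} 3
  5 to go: {0,4,5,6,7} 15  {3,4,5,6,7} 3
  6 to go: {0,3,4,5,6,7} 18  {1,3,4,5,6,7} 3  {2,3,4,5,6,7} 3
  if 0:d drops first: 6 orders
  if 1:c drops first: 21 orders
  if 2:f drops first: 21 orders
heap linearizations: 48

48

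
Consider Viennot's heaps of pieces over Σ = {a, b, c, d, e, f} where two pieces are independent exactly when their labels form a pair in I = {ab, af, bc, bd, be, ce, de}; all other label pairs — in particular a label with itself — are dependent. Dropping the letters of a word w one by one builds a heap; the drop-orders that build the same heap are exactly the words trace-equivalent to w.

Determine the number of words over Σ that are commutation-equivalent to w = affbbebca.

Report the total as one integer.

0(a) covers ∅
1(f) covers ∅
2(f) covers 1:f
3(b) covers 2:f
4(b) covers 3:b
5(e) covers 0:a, 2:f
6(b) covers 4:b
7(c) covers 0:a, 2:f
8(a) covers 5:e, 7:c
floor of heap: 0:a, 1:f
completions by unplaced set U, small U first (add the entries for U minus each lowest piece of U):
  |U|=1: {6}:1  {8}:1
  |U|=2: {4,6}:1  {5,8}:1  {6,8}:2  {7,8}:1
  |U|=3: {3,4,6}:1  {4,6,8}:3  {5,6,8}:3  {5,7,8}:2  {6,7,8}:3
  |U|=4: {0,5,7,8}:2  {3,4,6,8}:4  {4,5,6,8}:6  {4,6,7,8}:6  {5,6,7,8}:8
  |U|=5: {0,5,6,7,8}:10  {3,4,5,6,8}:10  {3,4,6,7,8}:10  {4,5,6,7,8}:20
  |U|=6: {0,4,5,6,7,8}:30  {3,4,5,6,7,8}:40
  |U|=7: {0,3,4,5,6,7,8}:70  {2,3,4,5,6,7,8}:40
  start at 0(a): 40
  start at 1(f): 110
sum over floor = 150

150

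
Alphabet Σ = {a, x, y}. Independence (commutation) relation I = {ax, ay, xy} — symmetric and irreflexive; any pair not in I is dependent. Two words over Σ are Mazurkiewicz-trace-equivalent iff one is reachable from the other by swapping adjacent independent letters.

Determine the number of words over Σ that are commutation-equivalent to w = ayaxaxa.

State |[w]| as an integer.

#0=a has no predecessor
#1=y has no predecessor
#2=a depends on [0:a]
#3=x has no predecessor
#4=a depends on [2:a]
#5=x depends on [3:x]
#6=a depends on [4:a]
sources: [0:a, 1:y, 3:x]
N(rest) = Σ N(rest − s) over sources s of rest; N(one piece) = 1:
  size 1 → [1]=1  [5]=1  [6]=1
  size 2 → [1,5]=2  [1,6]=2  [3,5]=1  [4,6]=1  [5,6]=2
  size 3 → [1,3,5]=3  [1,4,6]=3  [1,5,6]=6  [2,4,6]=1  [3,5,6]=3  [4,5,6]=3
  size 4 → [0,2,4,6]=1  [1,2,4,6]=4  [1,3,5,6]=12  [1,4,5,6]=12  [2,4,5,6]=4  [3,4,5,6]=6
  size 5 → [0,1,2,4,6]=5  [0,2,4,5,6]=5  [1,2,4,5,6]=20  [1,3,4,5,6]=30  [2,3,4,5,6]=10
  first=0(a) contributes 60
  first=1(y) contributes 15
  first=3(x) contributes 30
|[w]| = 105

105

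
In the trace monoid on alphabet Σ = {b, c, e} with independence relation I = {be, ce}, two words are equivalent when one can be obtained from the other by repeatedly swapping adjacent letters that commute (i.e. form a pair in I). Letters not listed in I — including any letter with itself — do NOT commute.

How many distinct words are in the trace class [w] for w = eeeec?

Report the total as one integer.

0(e) covers ∅
1(e) covers 0:e
2(e) covers 1:e
3(e) covers 2:e
4(c) covers ∅
floor of heap: 0:e, 4:c
completions by unplaced set U, small U first (add the entries for U minus each lowest piece of U):
  |U|=1: {3}:1  {4}:1
  |U|=2: {2,3}:1  {3,4}:2
  |U|=3: {1,2,3}:1  {2,3,4}:3
  start at 0(e): 4
  start at 4(c): 1
sum over floor = 5

5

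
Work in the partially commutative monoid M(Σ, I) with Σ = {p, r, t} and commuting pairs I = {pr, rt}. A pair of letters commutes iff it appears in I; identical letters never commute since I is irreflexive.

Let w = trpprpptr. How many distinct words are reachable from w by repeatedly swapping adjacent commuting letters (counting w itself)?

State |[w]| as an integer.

piece 0:t — minimal
piece 1:r — minimal
piece 2:p rests on {0:t}
piece 3:p rests on {2:p}
piece 4:r rests on {1:r}
piece 5:p rests on {3:p}
piece 6:p rests on {5:p}
piece 7:t rests on {6:p}
piece 8:r rests on {4:r}
minimal pieces: {0:t, 1:r}
ways to finish when only these pieces remain (= sum over removing one remaining piece with nothing left below it):
  1 left: {7}→1  {8}→1
  2 left: {4,8}→1  {6,7}→1  {7,8}→2
  3 left: {1,4,8}→1  {4,7,8}→3  {5,6,7}→1  {6,7,8}→3
  4 left: {1,4,7,8}→4  {3,5,6,7}→1  {4,6,7,8}→6  {5,6,7,8}→4
  5 left: {1,4,6,7,8}→10  {2,3,5,6,7}→1  {3,5,6,7,8}→5  {4,5,6,7,8}→10
  6 left: {0,2,3,5,6,7}→1  {1,4,5,6,7,8}→20  {2,3,5,6,7,8}→6  {3,4,5,6,7,8}→15
  7 left: {0,2,3,5,6,7,8}→7  {1,3,4,5,6,7,8}→35  {2,3,4,5,6,7,8}→21
  placing 0:t first → 56 extensions
  placing 1:r first → 28 extensions
total linear extensions = 84

84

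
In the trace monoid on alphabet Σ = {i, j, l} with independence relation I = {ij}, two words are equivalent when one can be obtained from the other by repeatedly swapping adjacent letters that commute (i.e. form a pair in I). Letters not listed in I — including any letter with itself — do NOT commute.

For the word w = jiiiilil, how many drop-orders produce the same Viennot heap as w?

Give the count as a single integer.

#0=j has no predecessor
#1=i has no predecessor
#2=i depends on [1:i]
#3=i depends on [2:i]
#4=i depends on [3:i]
#5=l depends on [0:j, 4:i]
#6=i depends on [5:l]
#7=l depends on [6:i]
sources: [0:j, 1:i]
N(rest) = Σ N(rest − s) over sources s of rest; N(one piece) = 1:
  size 1 → [7]=1
  size 2 → [6,7]=1
  size 3 → [5,6,7]=1
  size 4 → [0,5,6,7]=1  [4,5,6,7]=1
  size 5 → [0,4,5,6,7]=2  [3,4,5,6,7]=1
  size 6 → [0,3,4,5,6,7]=3  [2,3,4,5,6,7]=1
  first=0(j) contributes 1
  first=1(i) contributes 4
|[w]| = 5

5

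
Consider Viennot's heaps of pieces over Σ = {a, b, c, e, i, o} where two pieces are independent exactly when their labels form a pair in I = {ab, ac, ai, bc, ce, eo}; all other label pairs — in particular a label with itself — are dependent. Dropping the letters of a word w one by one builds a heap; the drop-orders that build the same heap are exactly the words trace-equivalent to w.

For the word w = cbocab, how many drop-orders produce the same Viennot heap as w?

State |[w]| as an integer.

piece 0:c — minimal
piece 1:b — minimal
piece 2:o rests on {0:c, 1:b}
piece 3:c rests on {2:o}
piece 4:a rests on {2:o}
piece 5:b rests on {2:o}
minimal pieces: {0:c, 1:b}
ways to finish when only these pieces remain (= sum over removing one remaining piece with nothing left below it):
  1 left: {3}→1  {4}→1  {5}→1
  2 left: {3,4}→2  {3,5}→2  {4,5}→2
  3 left: {3,4,5}→6
  4 left: {2,3,4,5}→6
  placing 0:c first → 6 extensions
  placing 1:b first → 6 extensions
total linear extensions = 12

12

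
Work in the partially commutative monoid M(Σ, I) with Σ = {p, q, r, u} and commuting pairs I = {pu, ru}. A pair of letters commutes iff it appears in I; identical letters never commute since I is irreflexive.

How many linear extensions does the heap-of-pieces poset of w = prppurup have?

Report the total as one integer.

28

#0=p has no predecessor
#1=r depends on [0:p]
#2=p depends on [1:r]
#3=p depends on [2:p]
#4=u has no predecessor
#5=r depends on [3:p]
#6=u depends on [4:u]
#7=p depends on [5:r]
sources: [0:p, 4:u]
N(rest) = Σ N(rest − s) over sources s of rest; N(one piece) = 1:
  size 1 → [6]=1  [7]=1
  size 2 → [4,6]=1  [5,7]=1  [6,7]=2
  size 3 → [3,5,7]=1  [4,6,7]=3  [5,6,7]=3
  size 4 → [2,3,5,7]=1  [3,5,6,7]=4  [4,5,6,7]=6
  size 5 → [1,2,3,5,7]=1  [2,3,5,6,7]=5  [3,4,5,6,7]=10
  size 6 → [0,1,2,3,5,7]=1  [1,2,3,5,6,7]=6  [2,3,4,5,6,7]=15
  first=0(p) contributes 21
  first=4(u) contributes 7
|[w]| = 28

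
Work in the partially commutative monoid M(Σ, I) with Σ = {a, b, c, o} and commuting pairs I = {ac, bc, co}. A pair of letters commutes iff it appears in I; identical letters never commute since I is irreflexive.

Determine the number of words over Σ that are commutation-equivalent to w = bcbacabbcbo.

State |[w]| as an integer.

drop 0:b onto floor
drop 1:c onto floor
drop 2:b onto {0:b}
drop 3:a onto {2:b}
drop 4:c onto {1:c}
drop 5:a onto {3:a}
drop 6:b onto {5:a}
drop 7:b onto {6:b}
drop 8:c onto {4:c}
drop 9:b onto {7:b}
drop 10:o onto {9:b}
ground layer = {0:b, 1:c}
drop-orders for the pieces not yet dropped (sum over which currently-grounded one goes next):
  1 to go: {8} 1  {10} 1
  2 to go: {4,8} 1  {8,10} 2  {9,10} 1
  3 to go: {1,4,8} 1  {4,8,10} 3  {7,9,10} 1  {8,9,10} 3
  4 to go: {1,4,8,10} 4  {4,8,9,10} 6  {6,7,9,10} 1  {7,8,9,10} 4
  5 to go: {1,4,8,9,10} 10  {4,7,8,9,10} 10  {5,6,7,9,10} 1  {6,7,8,9,10} 5
  6 to go: {1,4,7,8,9,10} 20  {3,5,6,7,9,10} 1  {4,6,7,8,9,10} 15  {5,6,7,8,9,10} 6
  7 to go: {1,4,6,7,8,9,10} 35  {2,3,5,6,7,9,10} 1  {3,5,6,7,8,9,10} 7  {4,5,6,7,8,9,10} 21
  8 to go: {0,2,3,5,6,7,9,10} 1  {1,4,5,6,7,8,9,10} 56  {2,3,5,6,7,8,9,10} 8  {3,4,5,6,7,8,9,10} 28
  9 to go: {0,2,3,5,6,7,8,9,10} 9  {1,3,4,5,6,7,8,9,10} 84  {2,3,4,5,6,7,8,9,10} 36
  if 0:b drops first: 120 orders
  if 1:c drops first: 45 orders
heap linearizations: 165

165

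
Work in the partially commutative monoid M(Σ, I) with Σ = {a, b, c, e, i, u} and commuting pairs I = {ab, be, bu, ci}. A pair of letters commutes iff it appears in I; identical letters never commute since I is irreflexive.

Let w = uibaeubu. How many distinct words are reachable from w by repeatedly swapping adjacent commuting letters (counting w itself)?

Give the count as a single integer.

15

0(u) covers ∅
1(i) covers 0:u
2(b) covers 1:i
3(a) covers 1:i
4(e) covers 3:a
5(u) covers 4:e
6(b) covers 2:b
7(u) covers 5:u
floor of heap: 0:u
completions by unplaced set U, small U first (add the entries for U minus each lowest piece of U):
  |U|=1: {6}:1  {7}:1
  |U|=2: {2,6}:1  {5,7}:1  {6,7}:2
  |U|=3: {2,6,7}:3  {4,5,7}:1  {5,6,7}:3
  |U|=4: {2,5,6,7}:6  {3,4,5,7}:1  {4,5,6,7}:4
  |U|=5: {2,4,5,6,7}:10  {3,4,5,6,7}:5
  |U|=6: {2,3,4,5,6,7}:15
  start at 0(u): 15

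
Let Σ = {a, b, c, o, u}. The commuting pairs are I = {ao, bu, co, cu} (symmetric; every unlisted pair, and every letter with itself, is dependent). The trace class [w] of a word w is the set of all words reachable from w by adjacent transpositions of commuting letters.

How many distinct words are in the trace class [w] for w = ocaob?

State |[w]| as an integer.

6

drop 0:o onto floor
drop 1:c onto floor
drop 2:a onto {1:c}
drop 3:o onto {0:o}
drop 4:b onto {2:a, 3:o}
ground layer = {0:o, 1:c}
drop-orders for the pieces not yet dropped (sum over which currently-grounded one goes next):
  1 to go: {4} 1
  2 to go: {2,4} 1  {3,4} 1
  3 to go: {0,3,4} 1  {1,2,4} 1  {2,3,4} 2
  if 0:o drops first: 3 orders
  if 1:c drops first: 3 orders
heap linearizations: 6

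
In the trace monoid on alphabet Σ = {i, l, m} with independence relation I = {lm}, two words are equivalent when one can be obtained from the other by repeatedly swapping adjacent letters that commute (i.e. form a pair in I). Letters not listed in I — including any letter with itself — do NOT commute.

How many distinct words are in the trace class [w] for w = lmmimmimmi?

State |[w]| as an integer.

piece 0:l — minimal
piece 1:m — minimal
piece 2:m rests on {1:m}
piece 3:i rests on {0:l, 2:m}
piece 4:m rests on {3:i}
piece 5:m rests on {4:m}
piece 6:i rests on {5:m}
piece 7:m rests on {6:i}
piece 8:m rests on {7:m}
piece 9:i rests on {8:m}
minimal pieces: {0:l, 1:m}
ways to finish when only these pieces remain (= sum over removing one remaining piece with nothing left below it):
  1 left: {9}→1
  2 left: {8,9}→1
  3 left: {7,8,9}→1
  4 left: {6,7,8,9}→1
  5 left: {5,6,7,8,9}→1
  6 left: {4,5,6,7,8,9}→1
  7 left: {3,4,5,6,7,8,9}→1
  8 left: {0,3,4,5,6,7,8,9}→1  {2,3,4,5,6,7,8,9}→1
  placing 0:l first → 1 extensions
  placing 1:m first → 2 extensions
total linear extensions = 3

3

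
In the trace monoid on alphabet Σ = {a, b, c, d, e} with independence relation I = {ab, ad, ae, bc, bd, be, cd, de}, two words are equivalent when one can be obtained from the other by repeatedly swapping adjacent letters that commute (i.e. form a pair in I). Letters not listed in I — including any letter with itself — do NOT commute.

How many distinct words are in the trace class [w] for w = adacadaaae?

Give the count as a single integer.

225

drop 0:a onto floor
drop 1:d onto floor
drop 2:a onto {0:a}
drop 3:c onto {2:a}
drop 4:a onto {3:c}
drop 5:d onto {1:d}
drop 6:a onto {4:a}
drop 7:a onto {6:a}
drop 8:a onto {7:a}
drop 9:e onto {3:c}
ground layer = {0:a, 1:d}
drop-orders for the pieces not yet dropped (sum over which currently-grounded one goes next):
  1 to go: {5} 1  {8} 1  {9} 1
  2 to go: {1,5} 1  {5,8} 2  {5,9} 2  {7,8} 1  {8,9} 2
  3 to go: {1,5,8} 3  {1,5,9} 3  {5,7,8} 3  {5,8,9} 6  {6,7,8} 1  {7,8,9} 3
  4 to go: {1,5,7,8} 6  {1,5,8,9} 12  {4,6,7,8} 1  {5,6,7,8} 4  {5,7,8,9} 12  {6,7,8,9} 4
  5 to go: {1,5,6,7,8} 10  {1,5,7,8,9} 30  {4,5,6,7,8} 5  {4,6,7,8,9} 5  {5,6,7,8,9} 20
  6 to go: {1,4,5,6,7,8} 15  {1,5,6,7,8,9} 60  {3,4,6,7,8,9} 5  {4,5,6,7,8,9} 30
  7 to go: {1,4,5,6,7,8,9} 105  {2,3,4,6,7,8,9} 5  {3,4,5,6,7,8,9} 35
  8 to go: {0,2,3,4,6,7,8,9} 5  {1,3,4,5,6,7,8,9} 140  {2,3,4,5,6,7,8,9} 40
  if 0:a drops first: 180 orders
  if 1:d drops first: 45 orders
heap linearizations: 225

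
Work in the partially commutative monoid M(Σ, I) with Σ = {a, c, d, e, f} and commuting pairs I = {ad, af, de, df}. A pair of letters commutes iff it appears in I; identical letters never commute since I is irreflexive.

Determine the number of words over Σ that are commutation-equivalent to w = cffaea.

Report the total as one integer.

0(c) covers ∅
1(f) covers 0:c
2(f) covers 1:f
3(a) covers 0:c
4(e) covers 2:f, 3:a
5(a) covers 4:e
floor of heap: 0:c
completions by unplaced set U, small U first (add the entries for U minus each lowest piece of U):
  |U|=1: {5}:1
  |U|=2: {4,5}:1
  |U|=3: {2,4,5}:1  {3,4,5}:1
  |U|=4: {1,2,4,5}:1  {2,3,4,5}:2
  start at 0(c): 3

3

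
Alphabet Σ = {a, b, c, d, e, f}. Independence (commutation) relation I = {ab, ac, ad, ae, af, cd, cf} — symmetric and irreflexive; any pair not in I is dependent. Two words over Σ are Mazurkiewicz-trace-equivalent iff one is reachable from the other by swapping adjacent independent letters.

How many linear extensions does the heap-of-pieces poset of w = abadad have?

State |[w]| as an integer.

drop 0:a onto floor
drop 1:b onto floor
drop 2:a onto {0:a}
drop 3:d onto {1:b}
drop 4:a onto {2:a}
drop 5:d onto {3:d}
ground layer = {0:a, 1:b}
drop-orders for the pieces not yet dropped (sum over which currently-grounded one goes next):
  1 to go: {4} 1  {5} 1
  2 to go: {2,4} 1  {3,5} 1  {4,5} 2
  3 to go: {0,2,4} 1  {1,3,5} 1  {2,4,5} 3  {3,4,5} 3
  4 to go: {0,2,4,5} 4  {1,3,4,5} 4  {2,3,4,5} 6
  if 0:a drops first: 10 orders
  if 1:b drops first: 10 orders
heap linearizations: 20

20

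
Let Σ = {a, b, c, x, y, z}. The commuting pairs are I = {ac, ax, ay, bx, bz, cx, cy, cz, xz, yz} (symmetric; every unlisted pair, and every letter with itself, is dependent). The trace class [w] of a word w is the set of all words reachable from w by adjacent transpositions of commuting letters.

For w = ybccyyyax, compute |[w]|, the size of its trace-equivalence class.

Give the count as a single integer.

105

piece 0:y — minimal
piece 1:b rests on {0:y}
piece 2:c rests on {1:b}
piece 3:c rests on {2:c}
piece 4:y rests on {1:b}
piece 5:y rests on {4:y}
piece 6:y rests on {5:y}
piece 7:a rests on {1:b}
piece 8:x rests on {6:y}
minimal pieces: {0:y}
ways to finish when only these pieces remain (= sum over removing one remaining piece with nothing left below it):
  1 left: {3}→1  {7}→1  {8}→1
  2 left: {2,3}→1  {3,7}→2  {3,8}→2  {6,8}→1  {7,8}→2
  3 left: {2,3,7}→3  {2,3,8}→3  {3,6,8}→3  {3,7,8}→6  {5,6,8}→1  {6,7,8}→3
  4 left: {2,3,6,8}→6  {2,3,7,8}→12  {3,5,6,8}→4  {3,6,7,8}→12  {4,5,6,8}→1  {5,6,7,8}→4
  5 left: {2,3,5,6,8}→10  {2,3,6,7,8}→30  {3,4,5,6,8}→5  {3,5,6,7,8}→20  {4,5,6,7,8}→5
  6 left: {2,3,4,5,6,8}→15  {2,3,5,6,7,8}→60  {3,4,5,6,7,8}→30
  7 left: {2,3,4,5,6,7,8}→105
  placing 0:y first → 105 extensions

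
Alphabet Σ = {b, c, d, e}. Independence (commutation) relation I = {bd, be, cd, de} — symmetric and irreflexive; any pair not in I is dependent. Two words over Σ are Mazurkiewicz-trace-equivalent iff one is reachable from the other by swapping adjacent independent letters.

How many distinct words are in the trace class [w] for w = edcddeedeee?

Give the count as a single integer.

330

drop 0:e onto floor
drop 1:d onto floor
drop 2:c onto {0:e}
drop 3:d onto {1:d}
drop 4:d onto {3:d}
drop 5:e onto {2:c}
drop 6:e onto {5:e}
drop 7:d onto {4:d}
drop 8:e onto {6:e}
drop 9:e onto {8:e}
drop 10:e onto {9:e}
ground layer = {0:e, 1:d}
drop-orders for the pieces not yet dropped (sum over which currently-grounded one goes next):
  1 to go: {7} 1  {10} 1
  2 to go: {4,7} 1  {7,10} 2  {9,10} 1
  3 to go: {3,4,7} 1  {4,7,10} 3  {7,9,10} 3  {8,9,10} 1
  4 to go: {1,3,4,7} 1  {3,4,7,10} 4  {4,7,9,10} 6  {6,8,9,10} 1  {7,8,9,10} 4
  5 to go: {1,3,4,7,10} 5  {3,4,7,9,10} 10  {4,7,8,9,10} 10  {5,6,8,9,10} 1  {6,7,8,9,10} 5
  6 to go: {1,3,4,7,9,10} 15  {2,5,6,8,9,10} 1  {3,4,7,8,9,10} 20  {4,6,7,8,9,10} 15  {5,6,7,8,9,10} 6
  7 to go: {0,2,5,6,8,9,10} 1  {1,3,4,7,8,9,10} 35  {2,5,6,7,8,9,10} 7  {3,4,6,7,8,9,10} 35  {4,5,6,7,8,9,10} 21
  8 to go: {0,2,5,6,7,8,9,10} 8  {1,3,4,6,7,8,9,10} 70  {2,4,5,6,7,8,9,10} 28  {3,4,5,6,7,8,9,10} 56
  9 to go: {0,2,4,5,6,7,8,9,10} 36  {1,3,4,5,6,7,8,9,10} 126  {2,3,4,5,6,7,8,9,10} 84
  if 0:e drops first: 210 orders
  if 1:d drops first: 120 orders
heap linearizations: 330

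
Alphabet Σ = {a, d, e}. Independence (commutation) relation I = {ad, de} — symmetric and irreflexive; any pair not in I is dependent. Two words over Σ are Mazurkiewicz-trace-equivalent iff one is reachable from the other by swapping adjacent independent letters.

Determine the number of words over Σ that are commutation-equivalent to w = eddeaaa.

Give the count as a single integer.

21

#0=e has no predecessor
#1=d has no predecessor
#2=d depends on [1:d]
#3=e depends on [0:e]
#4=a depends on [3:e]
#5=a depends on [4:a]
#6=a depends on [5:a]
sources: [0:e, 1:d]
N(rest) = Σ N(rest − s) over sources s of rest; N(one piece) = 1:
  size 1 → [2]=1  [6]=1
  size 2 → [1,2]=1  [2,6]=2  [5,6]=1
  size 3 → [1,2,6]=3  [2,5,6]=3  [4,5,6]=1
  size 4 → [1,2,5,6]=6  [2,4,5,6]=4  [3,4,5,6]=1
  size 5 → [0,3,4,5,6]=1  [1,2,4,5,6]=10  [2,3,4,5,6]=5
  first=0(e) contributes 15
  first=1(d) contributes 6
|[w]| = 21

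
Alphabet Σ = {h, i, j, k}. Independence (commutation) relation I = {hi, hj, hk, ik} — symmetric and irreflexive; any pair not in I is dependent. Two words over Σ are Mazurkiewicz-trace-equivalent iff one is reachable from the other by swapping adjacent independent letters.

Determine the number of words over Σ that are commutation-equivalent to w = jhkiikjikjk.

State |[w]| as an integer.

132

piece 0:j — minimal
piece 1:h — minimal
piece 2:k rests on {0:j}
piece 3:i rests on {0:j}
piece 4:i rests on {3:i}
piece 5:k rests on {2:k}
piece 6:j rests on {4:i, 5:k}
piece 7:i rests on {6:j}
piece 8:k rests on {6:j}
piece 9:j rests on {7:i, 8:k}
piece 10:k rests on {9:j}
minimal pieces: {0:j, 1:h}
ways to finish when only these pieces remain (= sum over removing one remaining piece with nothing left below it):
  1 left: {1}→1  {10}→1
  2 left: {1,10}→2  {9,10}→1
  3 left: {1,9,10}→3  {7,9,10}→1  {8,9,10}→1
  4 left: {1,7,9,10}→4  {1,8,9,10}→4  {7,8,9,10}→2
  5 left: {1,7,8,9,10}→10  {6,7,8,9,10}→2
  6 left: {1,6,7,8,9,10}→12  {4,6,7,8,9,10}→2  {5,6,7,8,9,10}→2
  7 left: {1,4,6,7,8,9,10}→14  {1,5,6,7,8,9,10}→14  {2,5,6,7,8,9,10}→2  {3,4,6,7,8,9,10}→2  {4,5,6,7,8,9,10}→4
  8 left: {1,2,5,6,7,8,9,10}→16  {1,3,4,6,7,8,9,10}→16  {1,4,5,6,7,8,9,10}→32  {2,4,5,6,7,8,9,10}→6  {3,4,5,6,7,8,9,10}→6
  9 left: {1,2,4,5,6,7,8,9,10}→54  {1,3,4,5,6,7,8,9,10}→54  {2,3,4,5,6,7,8,9,10}→12
  placing 0:j first → 120 extensions
  placing 1:h first → 12 extensions
total linear extensions = 132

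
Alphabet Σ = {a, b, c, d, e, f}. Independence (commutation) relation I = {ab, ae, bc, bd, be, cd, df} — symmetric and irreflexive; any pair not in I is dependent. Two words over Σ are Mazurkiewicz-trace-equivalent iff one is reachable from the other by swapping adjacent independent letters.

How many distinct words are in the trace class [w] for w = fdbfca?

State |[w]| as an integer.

5

#0=f has no predecessor
#1=d has no predecessor
#2=b depends on [0:f]
#3=f depends on [2:b]
#4=c depends on [3:f]
#5=a depends on [1:d, 4:c]
sources: [0:f, 1:d]
N(rest) = Σ N(rest − s) over sources s of rest; N(one piece) = 1:
  size 1 → [5]=1
  size 2 → [1,5]=1  [4,5]=1
  size 3 → [1,4,5]=2  [3,4,5]=1
  size 4 → [1,3,4,5]=3  [2,3,4,5]=1
  first=0(f) contributes 4
  first=1(d) contributes 1
|[w]| = 5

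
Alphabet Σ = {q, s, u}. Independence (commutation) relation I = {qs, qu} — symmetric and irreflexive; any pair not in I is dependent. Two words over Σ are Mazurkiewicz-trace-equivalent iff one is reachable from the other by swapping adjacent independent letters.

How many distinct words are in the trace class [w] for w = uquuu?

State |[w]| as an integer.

drop 0:u onto floor
drop 1:q onto floor
drop 2:u onto {0:u}
drop 3:u onto {2:u}
drop 4:u onto {3:u}
ground layer = {0:u, 1:q}
drop-orders for the pieces not yet dropped (sum over which currently-grounded one goes next):
  1 to go: {1} 1  {4} 1
  2 to go: {1,4} 2  {3,4} 1
  3 to go: {1,3,4} 3  {2,3,4} 1
  if 0:u drops first: 4 orders
  if 1:q drops first: 1 orders
heap linearizations: 5

5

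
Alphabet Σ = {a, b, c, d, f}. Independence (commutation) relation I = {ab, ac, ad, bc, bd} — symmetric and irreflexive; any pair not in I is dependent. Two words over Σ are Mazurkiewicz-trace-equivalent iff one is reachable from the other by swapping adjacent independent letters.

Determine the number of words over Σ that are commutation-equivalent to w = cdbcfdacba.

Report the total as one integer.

#0=c has no predecessor
#1=d depends on [0:c]
#2=b has no predecessor
#3=c depends on [1:d]
#4=f depends on [2:b, 3:c]
#5=d depends on [4:f]
#6=a depends on [4:f]
#7=c depends on [5:d]
#8=b depends on [4:f]
#9=a depends on [6:a]
sources: [0:c, 2:b]
N(rest) = Σ N(rest − s) over sources s of rest; N(one piece) = 1:
  size 1 → [7]=1  [8]=1  [9]=1
  size 2 → [5,7]=1  [6,9]=1  [7,8]=2  [7,9]=2  [8,9]=2
  size 3 → [5,7,8]=3  [5,7,9]=3  [6,7,9]=3  [6,8,9]=3  [7,8,9]=6
  size 4 → [5,6,7,9]=6  [5,7,8,9]=12  [6,7,8,9]=12
  size 5 → [5,6,7,8,9]=30
  size 6 → [4,5,6,7,8,9]=30
  size 7 → [2,4,5,6,7,8,9]=30  [3,4,5,6,7,8,9]=30
  size 8 → [1,3,4,5,6,7,8,9]=30  [2,3,4,5,6,7,8,9]=60
  first=0(c) contributes 90
  first=2(b) contributes 30
|[w]| = 120

120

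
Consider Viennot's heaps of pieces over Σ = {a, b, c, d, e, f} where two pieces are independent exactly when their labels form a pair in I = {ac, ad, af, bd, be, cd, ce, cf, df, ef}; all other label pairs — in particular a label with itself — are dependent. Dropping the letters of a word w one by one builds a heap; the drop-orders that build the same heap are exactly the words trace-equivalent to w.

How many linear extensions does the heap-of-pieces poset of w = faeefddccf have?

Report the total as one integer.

piece 0:f — minimal
piece 1:a — minimal
piece 2:e rests on {1:a}
piece 3:e rests on {2:e}
piece 4:f rests on {0:f}
piece 5:d rests on {3:e}
piece 6:d rests on {5:d}
piece 7:c — minimal
piece 8:c rests on {7:c}
piece 9:f rests on {4:f}
minimal pieces: {0:f, 1:a, 7:c}
ways to finish when only these pieces remain (= sum over removing one remaining piece with nothing left below it):
  1 left: {6}→1  {8}→1  {9}→1
  2 left: {4,9}→1  {5,6}→1  {6,8}→2  {6,9}→2  {7,8}→1  {8,9}→2
  3 left: {0,4,9}→1  {3,5,6}→1  {4,6,9}→3  {4,8,9}→3  {5,6,8}→3  {5,6,9}→3  {6,7,8}→3  {6,8,9}→6  {7,8,9}→3
  4 left: {0,4,6,9}→4  {0,4,8,9}→4  {2,3,5,6}→1  {3,5,6,8}→4  {3,5,6,9}→4  {4,5,6,9}→6  {4,6,8,9}→12  {4,7,8,9}→6  {5,6,7,8}→6  {5,6,8,9}→12  {6,7,8,9}→12
  5 left: {0,4,5,6,9}→10  {0,4,6,8,9}→20  {0,4,7,8,9}→10  {1,2,3,5,6}→1  {2,3,5,6,8}→5  {2,3,5,6,9}→5  {3,4,5,6,9}→10  {3,5,6,7,8}→10  {3,5,6,8,9}→20  {4,5,6,8,9}→30  {4,6,7,8,9}→30  {5,6,7,8,9}→30
  6 left: {0,3,4,5,6,9}→20  {0,4,5,6,8,9}→60  {0,4,6,7,8,9}→60  {1,2,3,5,6,8}→6  {1,2,3,5,6,9}→6  {2,3,4,5,6,9}→15  {2,3,5,6,7,8}→15  {2,3,5,6,8,9}→30  {3,4,5,6,8,9}→60  {3,5,6,7,8,9}→60  {4,5,6,7,8,9}→90
  7 left: {0,2,3,4,5,6,9}→35  {0,3,4,5,6,8,9}→140  {0,4,5,6,7,8,9}→210  {1,2,3,4,5,6,9}→21  {1,2,3,5,6,7,8}→21  {1,2,3,5,6,8,9}→42  {2,3,4,5,6,8,9}→105  {2,3,5,6,7,8,9}→105  {3,4,5,6,7,8,9}→210
  8 left: {0,1,2,3,4,5,6,9}→56  {0,2,3,4,5,6,8,9}→280  {0,3,4,5,6,7,8,9}→560  {1,2,3,4,5,6,8,9}→168  {1,2,3,5,6,7,8,9}→168  {2,3,4,5,6,7,8,9}→420
  placing 0:f first → 756 extensions
  placing 1:a first → 1260 extensions
  placing 7:c first → 504 extensions
total linear extensions = 2520

2520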